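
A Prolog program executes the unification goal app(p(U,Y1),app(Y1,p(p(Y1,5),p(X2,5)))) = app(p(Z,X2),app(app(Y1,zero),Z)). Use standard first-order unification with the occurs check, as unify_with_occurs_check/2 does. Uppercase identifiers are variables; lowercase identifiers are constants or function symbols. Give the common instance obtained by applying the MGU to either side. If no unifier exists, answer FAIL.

Decompose app/2: p(U,Y1) = p(Z,X2),  app(Y1,p(p(Y1,5),p(X2,5))) = app(app(Y1,zero),Z).
Decompose p/2: U = Z,  Y1 = X2.
Bind U := Z; no other remaining equation mentions U.
Bind Y1 := X2; substituting into the remaining equation gives: app(X2,p(p(X2,5),p(X2,5))) = app(app(X2,zero),Z).
Decompose app/2: X2 = app(X2,zero),  p(p(X2,5),p(X2,5)) = Z.
Occurs check fails: X2 occurs in app(X2,zero); the equation X2 = app(X2,zero) has no finite solution.

FAIL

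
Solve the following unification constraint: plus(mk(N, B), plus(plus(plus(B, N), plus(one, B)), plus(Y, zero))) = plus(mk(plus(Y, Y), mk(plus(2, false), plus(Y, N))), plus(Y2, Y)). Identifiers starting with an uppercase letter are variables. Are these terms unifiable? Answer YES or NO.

NO

Decompose plus/2: mk(N, B) = mk(plus(Y, Y), mk(plus(2, false), plus(Y, N))),  plus(plus(plus(B, N), plus(one, B)), plus(Y, zero)) = plus(Y2, Y).
Decompose mk/2: N = plus(Y, Y),  B = mk(plus(2, false), plus(Y, N)).
Bind N := plus(Y, Y); substituting into the remaining equations gives: B = mk(plus(2, false), plus(Y, plus(Y, Y))),  plus(plus(plus(B, plus(Y, Y)), plus(one, B)), plus(Y, zero)) = plus(Y2, Y).
Bind B := mk(plus(2, false), plus(Y, plus(Y, Y))); substituting into the remaining equation gives: plus(plus(plus(mk(plus(2, false), plus(Y, plus(Y, Y))), plus(Y, Y)), plus(one, mk(plus(2, false), plus(Y, plus(Y, Y))))), plus(Y, zero)) = plus(Y2, Y).
Decompose plus/2: plus(plus(mk(plus(2, false), plus(Y, plus(Y, Y))), plus(Y, Y)), plus(one, mk(plus(2, false), plus(Y, plus(Y, Y))))) = Y2,  plus(Y, zero) = Y.
Bind Y2 := plus(plus(mk(plus(2, false), plus(Y, plus(Y, Y))), plus(Y, Y)), plus(one, mk(plus(2, false), plus(Y, plus(Y, Y))))); no other remaining equation mentions Y2.
Occurs check fails: Y occurs in plus(Y, zero); the equation Y = plus(Y, zero) has no finite solution.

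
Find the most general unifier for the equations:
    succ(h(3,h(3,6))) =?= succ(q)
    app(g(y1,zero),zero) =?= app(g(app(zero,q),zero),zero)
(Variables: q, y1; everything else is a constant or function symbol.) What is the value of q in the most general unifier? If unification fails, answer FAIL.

Decompose succ/1: h(3,h(3,6)) =?= q.
Bind q := h(3,h(3,6)); substituting into the remaining equation gives: app(g(y1,zero),zero) =?= app(g(app(zero,h(3,h(3,6))),zero),zero).
Decompose app/2: g(y1,zero) =?= g(app(zero,h(3,h(3,6))),zero),  zero =?= zero.
Decompose g/2: y1 =?= app(zero,h(3,h(3,6))),  zero =?= zero.
Bind y1 := app(zero,h(3,h(3,6))); no other remaining equation mentions y1.
Delete trivial equation zero =?= zero.
Delete trivial equation zero =?= zero.
MGU = { q -> h(3,h(3,6)), y1 -> app(zero,h(3,h(3,6))) }, so q -> h(3,h(3,6)).

h(3,h(3,6))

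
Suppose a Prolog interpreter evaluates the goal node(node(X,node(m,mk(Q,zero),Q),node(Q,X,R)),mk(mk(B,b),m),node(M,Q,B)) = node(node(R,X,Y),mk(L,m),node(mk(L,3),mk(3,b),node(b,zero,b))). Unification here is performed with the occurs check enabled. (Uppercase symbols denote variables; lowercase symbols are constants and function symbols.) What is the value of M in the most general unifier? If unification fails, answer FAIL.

mk(mk(node(b,zero,b),b),3)

Decompose node/3: node(X,node(m,mk(Q,zero),Q),node(Q,X,R)) = node(R,X,Y),  mk(mk(B,b),m) = mk(L,m),  node(M,Q,B) = node(mk(L,3),mk(3,b),node(b,zero,b)).
Decompose node/3: X = R,  node(m,mk(Q,zero),Q) = X,  node(Q,X,R) = Y.
Bind X := R; substituting into the 2 remaining equations that mention X gives: node(m,mk(Q,zero),Q) = R,  node(Q,R,R) = Y.
Bind R := node(m,mk(Q,zero),Q); substituting into the one remaining equation that mentions R gives: node(Q,node(m,mk(Q,zero),Q),node(m,mk(Q,zero),Q)) = Y. Substituting into the earlier binding gives X := node(m,mk(Q,zero),Q).
Bind Y := node(Q,node(m,mk(Q,zero),Q),node(m,mk(Q,zero),Q)); no other remaining equation mentions Y.
Decompose mk/2: mk(B,b) = L,  m = m.
Bind L := mk(B,b); substituting into the one remaining equation that mentions L gives: node(M,Q,B) = node(mk(mk(B,b),3),mk(3,b),node(b,zero,b)).
Delete trivial equation m = m.
Decompose node/3: M = mk(mk(B,b),3),  Q = mk(3,b),  B = node(b,zero,b).
Bind M := mk(mk(B,b),3); no other remaining equation mentions M.
Bind Q := mk(3,b); no other remaining equation mentions Q. Substituting into the earlier bindings gives X := node(m,mk(mk(3,b),zero),mk(3,b)), R := node(m,mk(mk(3,b),zero),mk(3,b)), Y := node(mk(3,b),node(m,mk(mk(3,b),zero),mk(3,b)),node(m,mk(mk(3,b),zero),mk(3,b))).
Bind B := node(b,zero,b). Substituting into the earlier bindings gives L := mk(node(b,zero,b),b), M := mk(mk(node(b,zero,b),b),3).
MGU = { X ↦ node(m,mk(mk(3,b),zero),mk(3,b)), R ↦ node(m,mk(mk(3,b),zero),mk(3,b)), Y ↦ node(mk(3,b),node(m,mk(mk(3,b),zero),mk(3,b)),node(m,mk(mk(3,b),zero),mk(3,b))), L ↦ mk(node(b,zero,b),b), M ↦ mk(mk(node(b,zero,b),b),3), Q ↦ mk(3,b), B ↦ node(b,zero,b) }, so M ↦ mk(mk(node(b,zero,b),b),3).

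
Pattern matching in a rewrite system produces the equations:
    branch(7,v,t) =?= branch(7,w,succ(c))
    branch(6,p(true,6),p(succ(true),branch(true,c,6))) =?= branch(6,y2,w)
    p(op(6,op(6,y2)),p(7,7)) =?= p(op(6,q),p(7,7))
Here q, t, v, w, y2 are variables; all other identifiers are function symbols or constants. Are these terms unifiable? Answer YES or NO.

Decompose branch/3: 7 =?= 7,  v =?= w,  t =?= succ(c).
Delete trivial equation 7 =?= 7.
Bind v := w; no other remaining equation mentions v.
Bind t := succ(c); no other remaining equation mentions t.
Decompose branch/3: 6 =?= 6,  p(true,6) =?= y2,  p(succ(true),branch(true,c,6)) =?= w.
Delete trivial equation 6 =?= 6.
Bind y2 := p(true,6); substituting into the one remaining equation that mentions y2 gives: p(op(6,op(6,p(true,6))),p(7,7)) =?= p(op(6,q),p(7,7)).
Bind w := p(succ(true),branch(true,c,6)); no other remaining equation mentions w. Substituting into the earlier binding gives v := p(succ(true),branch(true,c,6)).
Decompose p/2: op(6,op(6,p(true,6))) =?= op(6,q),  p(7,7) =?= p(7,7).
Decompose op/2: 6 =?= 6,  op(6,p(true,6)) =?= q.
Delete trivial equation 6 =?= 6.
Bind q := op(6,p(true,6)); no other remaining equation mentions q.
Delete trivial equation p(7,7) =?= p(7,7).
No equations remain and no clash or occurs-check failure arose, so a unifier exists.

YES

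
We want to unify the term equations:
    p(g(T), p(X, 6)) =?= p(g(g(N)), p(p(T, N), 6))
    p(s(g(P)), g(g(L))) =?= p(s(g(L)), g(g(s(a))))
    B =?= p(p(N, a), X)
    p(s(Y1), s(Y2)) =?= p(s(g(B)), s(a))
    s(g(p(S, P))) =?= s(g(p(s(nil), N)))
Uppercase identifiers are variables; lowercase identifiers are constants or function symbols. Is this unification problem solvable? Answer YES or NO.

Decompose p/2: g(T) =?= g(g(N)),  p(X, 6) =?= p(p(T, N), 6).
Decompose g/1: T =?= g(N).
Bind T := g(N); substituting into the one remaining equation that mentions T gives: p(X, 6) =?= p(p(g(N), N), 6).
Decompose p/2: X =?= p(g(N), N),  6 =?= 6.
Bind X := p(g(N), N); substituting into the one remaining equation that mentions X gives: B =?= p(p(N, a), p(g(N), N)).
Delete trivial equation 6 =?= 6.
Decompose p/2: s(g(P)) =?= s(g(L)),  g(g(L)) =?= g(g(s(a))).
Decompose s/1: g(P) =?= g(L).
Decompose g/1: P =?= L.
Bind P := L; substituting into the one remaining equation that mentions P gives: s(g(p(S, L))) =?= s(g(p(s(nil), N))).
Decompose g/1: g(L) =?= g(s(a)).
Decompose g/1: L =?= s(a).
Bind L := s(a); substituting into the one remaining equation that mentions L gives: s(g(p(S, s(a)))) =?= s(g(p(s(nil), N))). Substituting into the earlier binding gives P := s(a).
Bind B := p(p(N, a), p(g(N), N)); substituting into the one remaining equation that mentions B gives: p(s(Y1), s(Y2)) =?= p(s(g(p(p(N, a), p(g(N), N)))), s(a)).
Decompose p/2: s(Y1) =?= s(g(p(p(N, a), p(g(N), N)))),  s(Y2) =?= s(a).
Decompose s/1: Y1 =?= g(p(p(N, a), p(g(N), N))).
Bind Y1 := g(p(p(N, a), p(g(N), N))); no other remaining equation mentions Y1.
Decompose s/1: Y2 =?= a.
Bind Y2 := a; no other remaining equation mentions Y2.
Decompose s/1: g(p(S, s(a))) =?= g(p(s(nil), N)).
Decompose g/1: p(S, s(a)) =?= p(s(nil), N).
Decompose p/2: S =?= s(nil),  s(a) =?= N.
Bind S := s(nil); no other remaining equation mentions S.
Bind N := s(a). Substituting into the earlier bindings gives T := g(s(a)), X := p(g(s(a)), s(a)), B := p(p(s(a), a), p(g(s(a)), s(a))), Y1 := g(p(p(s(a), a), p(g(s(a)), s(a)))).
No equations remain and no clash or occurs-check failure arose, so a unifier exists.

YES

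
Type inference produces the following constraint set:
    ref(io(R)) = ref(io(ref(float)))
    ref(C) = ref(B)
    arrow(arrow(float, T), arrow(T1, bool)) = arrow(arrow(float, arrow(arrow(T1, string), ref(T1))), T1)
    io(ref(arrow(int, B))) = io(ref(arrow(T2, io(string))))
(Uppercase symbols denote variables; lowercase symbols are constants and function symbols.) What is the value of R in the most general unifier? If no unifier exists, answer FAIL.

FAIL

Decompose ref/1: io(R) = io(ref(float)).
Decompose io/1: R = ref(float).
Bind R := ref(float); no other remaining equation mentions R.
Decompose ref/1: C = B.
Bind C := B; no other remaining equation mentions C.
Decompose arrow/2: arrow(float, T) = arrow(float, arrow(arrow(T1, string), ref(T1))),  arrow(T1, bool) = T1.
Decompose arrow/2: float = float,  T = arrow(arrow(T1, string), ref(T1)).
Delete trivial equation float = float.
Bind T := arrow(arrow(T1, string), ref(T1)); no other remaining equation mentions T.
Occurs check fails: T1 occurs in arrow(T1, bool); the equation T1 = arrow(T1, bool) has no finite solution.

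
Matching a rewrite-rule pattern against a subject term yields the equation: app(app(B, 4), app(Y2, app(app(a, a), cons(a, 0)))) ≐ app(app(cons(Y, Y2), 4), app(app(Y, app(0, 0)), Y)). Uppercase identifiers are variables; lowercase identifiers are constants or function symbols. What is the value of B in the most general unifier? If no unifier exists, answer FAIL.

Decompose app/2: app(B, 4) ≐ app(cons(Y, Y2), 4),  app(Y2, app(app(a, a), cons(a, 0))) ≐ app(app(Y, app(0, 0)), Y).
Decompose app/2: B ≐ cons(Y, Y2),  4 ≐ 4.
Bind B := cons(Y, Y2); no other remaining equation mentions B.
Delete trivial equation 4 ≐ 4.
Decompose app/2: Y2 ≐ app(Y, app(0, 0)),  app(app(a, a), cons(a, 0)) ≐ Y.
Bind Y2 := app(Y, app(0, 0)); no other remaining equation mentions Y2. Substituting into the earlier binding gives B := cons(Y, app(Y, app(0, 0))).
Bind Y := app(app(a, a), cons(a, 0)). Substituting into the earlier bindings gives B := cons(app(app(a, a), cons(a, 0)), app(app(app(a, a), cons(a, 0)), app(0, 0))), Y2 := app(app(app(a, a), cons(a, 0)), app(0, 0)).
MGU = { B := cons(app(app(a, a), cons(a, 0)), app(app(app(a, a), cons(a, 0)), app(0, 0))), Y2 := app(app(app(a, a), cons(a, 0)), app(0, 0)), Y := app(app(a, a), cons(a, 0)) }, so B := cons(app(app(a, a), cons(a, 0)), app(app(app(a, a), cons(a, 0)), app(0, 0))).

cons(app(app(a, a), cons(a, 0)), app(app(app(a, a), cons(a, 0)), app(0, 0)))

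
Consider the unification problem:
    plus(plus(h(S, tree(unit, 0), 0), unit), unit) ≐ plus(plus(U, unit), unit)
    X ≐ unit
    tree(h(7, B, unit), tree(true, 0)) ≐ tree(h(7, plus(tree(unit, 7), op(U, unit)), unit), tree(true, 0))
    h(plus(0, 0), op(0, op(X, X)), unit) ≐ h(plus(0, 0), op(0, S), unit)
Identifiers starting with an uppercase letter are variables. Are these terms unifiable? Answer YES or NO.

Decompose plus/2: plus(h(S, tree(unit, 0), 0), unit) ≐ plus(U, unit),  unit ≐ unit.
Decompose plus/2: h(S, tree(unit, 0), 0) ≐ U,  unit ≐ unit.
Bind U := h(S, tree(unit, 0), 0); substituting into the one remaining equation that mentions U gives: tree(h(7, B, unit), tree(true, 0)) ≐ tree(h(7, plus(tree(unit, 7), op(h(S, tree(unit, 0), 0), unit)), unit), tree(true, 0)).
Delete trivial equation unit ≐ unit.
Delete trivial equation unit ≐ unit.
Bind X := unit; substituting into the one remaining equation that mentions X gives: h(plus(0, 0), op(0, op(unit, unit)), unit) ≐ h(plus(0, 0), op(0, S), unit).
Decompose tree/2: h(7, B, unit) ≐ h(7, plus(tree(unit, 7), op(h(S, tree(unit, 0), 0), unit)), unit),  tree(true, 0) ≐ tree(true, 0).
Decompose h/3: 7 ≐ 7,  B ≐ plus(tree(unit, 7), op(h(S, tree(unit, 0), 0), unit)),  unit ≐ unit.
Delete trivial equation 7 ≐ 7.
Bind B := plus(tree(unit, 7), op(h(S, tree(unit, 0), 0), unit)); no other remaining equation mentions B.
Delete trivial equation unit ≐ unit.
Delete trivial equation tree(true, 0) ≐ tree(true, 0).
Decompose h/3: plus(0, 0) ≐ plus(0, 0),  op(0, op(unit, unit)) ≐ op(0, S),  unit ≐ unit.
Delete trivial equation plus(0, 0) ≐ plus(0, 0).
Decompose op/2: 0 ≐ 0,  op(unit, unit) ≐ S.
Delete trivial equation 0 ≐ 0.
Bind S := op(unit, unit); no other remaining equation mentions S. Substituting into the earlier bindings gives U := h(op(unit, unit), tree(unit, 0), 0), B := plus(tree(unit, 7), op(h(op(unit, unit), tree(unit, 0), 0), unit)).
Delete trivial equation unit ≐ unit.
No equations remain and no clash or occurs-check failure arose, so a unifier exists.

YES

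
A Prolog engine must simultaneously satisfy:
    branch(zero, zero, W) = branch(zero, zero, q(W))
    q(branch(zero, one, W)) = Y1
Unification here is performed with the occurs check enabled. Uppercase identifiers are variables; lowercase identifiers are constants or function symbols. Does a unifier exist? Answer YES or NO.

Decompose branch/3: zero = zero,  zero = zero,  W = q(W).
Delete trivial equation zero = zero.
Delete trivial equation zero = zero.
Occurs check fails: W occurs in q(W); the equation W = q(W) has no finite solution.

NO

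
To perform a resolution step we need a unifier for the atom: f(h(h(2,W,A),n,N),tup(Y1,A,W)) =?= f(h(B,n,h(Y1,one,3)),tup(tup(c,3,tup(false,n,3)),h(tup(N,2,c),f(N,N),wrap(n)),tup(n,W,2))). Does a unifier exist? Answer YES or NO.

Decompose f/2: h(h(2,W,A),n,N) =?= h(B,n,h(Y1,one,3)),  tup(Y1,A,W) =?= tup(tup(c,3,tup(false,n,3)),h(tup(N,2,c),f(N,N),wrap(n)),tup(n,W,2)).
Decompose h/3: h(2,W,A) =?= B,  n =?= n,  N =?= h(Y1,one,3).
Bind B := h(2,W,A); no other remaining equation mentions B.
Delete trivial equation n =?= n.
Bind N := h(Y1,one,3); substituting into the remaining equation gives: tup(Y1,A,W) =?= tup(tup(c,3,tup(false,n,3)),h(tup(h(Y1,one,3),2,c),f(h(Y1,one,3),h(Y1,one,3)),wrap(n)),tup(n,W,2)).
Decompose tup/3: Y1 =?= tup(c,3,tup(false,n,3)),  A =?= h(tup(h(Y1,one,3),2,c),f(h(Y1,one,3),h(Y1,one,3)),wrap(n)),  W =?= tup(n,W,2).
Bind Y1 := tup(c,3,tup(false,n,3)); substituting into the one remaining equation that mentions Y1 gives: A =?= h(tup(h(tup(c,3,tup(false,n,3)),one,3),2,c),f(h(tup(c,3,tup(false,n,3)),one,3),h(tup(c,3,tup(false,n,3)),one,3)),wrap(n)). Substituting into the earlier binding gives N := h(tup(c,3,tup(false,n,3)),one,3).
Bind A := h(tup(h(tup(c,3,tup(false,n,3)),one,3),2,c),f(h(tup(c,3,tup(false,n,3)),one,3),h(tup(c,3,tup(false,n,3)),one,3)),wrap(n)); no other remaining equation mentions A. Substituting into the earlier binding gives B := h(2,W,h(tup(h(tup(c,3,tup(false,n,3)),one,3),2,c),f(h(tup(c,3,tup(false,n,3)),one,3),h(tup(c,3,tup(false,n,3)),one,3)),wrap(n))).
Occurs check fails: W occurs in tup(n,W,2); the equation W =?= tup(n,W,2) has no finite solution.

NO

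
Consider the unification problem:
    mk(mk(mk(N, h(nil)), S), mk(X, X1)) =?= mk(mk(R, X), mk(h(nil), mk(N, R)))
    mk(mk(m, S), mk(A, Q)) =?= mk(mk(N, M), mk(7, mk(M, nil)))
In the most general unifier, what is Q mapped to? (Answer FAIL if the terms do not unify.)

mk(h(nil), nil)

Decompose mk/2: mk(mk(N, h(nil)), S) =?= mk(R, X),  mk(X, X1) =?= mk(h(nil), mk(N, R)).
Decompose mk/2: mk(N, h(nil)) =?= R,  S =?= X.
Bind R := mk(N, h(nil)); substituting into the one remaining equation that mentions R gives: mk(X, X1) =?= mk(h(nil), mk(N, mk(N, h(nil)))).
Bind S := X; substituting into the one remaining equation that mentions S gives: mk(mk(m, X), mk(A, Q)) =?= mk(mk(N, M), mk(7, mk(M, nil))).
Decompose mk/2: X =?= h(nil),  X1 =?= mk(N, mk(N, h(nil))).
Bind X := h(nil); substituting into the one remaining equation that mentions X gives: mk(mk(m, h(nil)), mk(A, Q)) =?= mk(mk(N, M), mk(7, mk(M, nil))). Substituting into the earlier binding gives S := h(nil).
Bind X1 := mk(N, mk(N, h(nil))); no other remaining equation mentions X1.
Decompose mk/2: mk(m, h(nil)) =?= mk(N, M),  mk(A, Q) =?= mk(7, mk(M, nil)).
Decompose mk/2: m =?= N,  h(nil) =?= M.
Bind N := m; no other remaining equation mentions N. Substituting into the earlier bindings gives R := mk(m, h(nil)), X1 := mk(m, mk(m, h(nil))).
Bind M := h(nil); substituting into the remaining equation gives: mk(A, Q) =?= mk(7, mk(h(nil), nil)).
Decompose mk/2: A =?= 7,  Q =?= mk(h(nil), nil).
Bind A := 7; no other remaining equation mentions A.
Bind Q := mk(h(nil), nil).
MGU = { R -> mk(m, h(nil)), S -> h(nil), X -> h(nil), X1 -> mk(m, mk(m, h(nil))), N -> m, M -> h(nil), A -> 7, Q -> mk(h(nil), nil) }, so Q -> mk(h(nil), nil).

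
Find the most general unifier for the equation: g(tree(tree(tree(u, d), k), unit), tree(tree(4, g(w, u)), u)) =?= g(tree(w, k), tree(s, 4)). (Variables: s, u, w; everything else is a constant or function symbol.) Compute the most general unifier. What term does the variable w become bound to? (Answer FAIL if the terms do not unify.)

Decompose g/2: tree(tree(tree(u, d), k), unit) =?= tree(w, k),  tree(tree(4, g(w, u)), u) =?= tree(s, 4).
Decompose tree/2: tree(tree(u, d), k) =?= w,  unit =?= k.
Bind w := tree(tree(u, d), k); substituting into the one remaining equation that mentions w gives: tree(tree(4, g(tree(tree(u, d), k), u)), u) =?= tree(s, 4).
Clash: constants unit and k differ; no unifier exists.

FAIL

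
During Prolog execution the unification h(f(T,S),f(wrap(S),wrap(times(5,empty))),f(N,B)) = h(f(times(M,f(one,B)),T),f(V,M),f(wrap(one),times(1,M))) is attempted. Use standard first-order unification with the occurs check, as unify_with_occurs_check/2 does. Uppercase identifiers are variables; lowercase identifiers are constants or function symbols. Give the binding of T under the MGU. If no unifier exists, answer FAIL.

times(wrap(times(5,empty)),f(one,times(1,wrap(times(5,empty)))))

Decompose h/3: f(T,S) = f(times(M,f(one,B)),T),  f(wrap(S),wrap(times(5,empty))) = f(V,M),  f(N,B) = f(wrap(one),times(1,M)).
Decompose f/2: T = times(M,f(one,B)),  S = T.
Bind T := times(M,f(one,B)); substituting into the one remaining equation that mentions T gives: S = times(M,f(one,B)).
Bind S := times(M,f(one,B)); substituting into the one remaining equation that mentions S gives: f(wrap(times(M,f(one,B))),wrap(times(5,empty))) = f(V,M).
Decompose f/2: wrap(times(M,f(one,B))) = V,  wrap(times(5,empty)) = M.
Bind V := wrap(times(M,f(one,B))); no other remaining equation mentions V.
Bind M := wrap(times(5,empty)); substituting into the remaining equation gives: f(N,B) = f(wrap(one),times(1,wrap(times(5,empty)))). Substituting into the earlier bindings gives T := times(wrap(times(5,empty)),f(one,B)), S := times(wrap(times(5,empty)),f(one,B)), V := wrap(times(wrap(times(5,empty)),f(one,B))).
Decompose f/2: N = wrap(one),  B = times(1,wrap(times(5,empty))).
Bind N := wrap(one); no other remaining equation mentions N.
Bind B := times(1,wrap(times(5,empty))). Substituting into the earlier bindings gives T := times(wrap(times(5,empty)),f(one,times(1,wrap(times(5,empty))))), S := times(wrap(times(5,empty)),f(one,times(1,wrap(times(5,empty))))), V := wrap(times(wrap(times(5,empty)),f(one,times(1,wrap(times(5,empty)))))).
MGU = { T ↦ times(wrap(times(5,empty)),f(one,times(1,wrap(times(5,empty))))), S ↦ times(wrap(times(5,empty)),f(one,times(1,wrap(times(5,empty))))), V ↦ wrap(times(wrap(times(5,empty)),f(one,times(1,wrap(times(5,empty)))))), M ↦ wrap(times(5,empty)), N ↦ wrap(one), B ↦ times(1,wrap(times(5,empty))) }, so T ↦ times(wrap(times(5,empty)),f(one,times(1,wrap(times(5,empty))))).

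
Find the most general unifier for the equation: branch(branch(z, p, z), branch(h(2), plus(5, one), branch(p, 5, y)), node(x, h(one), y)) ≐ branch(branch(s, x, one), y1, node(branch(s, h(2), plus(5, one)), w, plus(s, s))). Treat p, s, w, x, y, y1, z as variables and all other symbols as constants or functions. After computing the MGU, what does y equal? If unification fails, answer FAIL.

plus(one, one)

Decompose branch/3: branch(z, p, z) ≐ branch(s, x, one),  branch(h(2), plus(5, one), branch(p, 5, y)) ≐ y1,  node(x, h(one), y) ≐ node(branch(s, h(2), plus(5, one)), w, plus(s, s)).
Decompose branch/3: z ≐ s,  p ≐ x,  z ≐ one.
Bind z := s; substituting into the one remaining equation that mentions z gives: s ≐ one.
Bind p := x; substituting into the one remaining equation that mentions p gives: branch(h(2), plus(5, one), branch(x, 5, y)) ≐ y1.
Bind s := one; substituting into the one remaining equation that mentions s gives: node(x, h(one), y) ≐ node(branch(one, h(2), plus(5, one)), w, plus(one, one)). Substituting into the earlier binding gives z := one.
Bind y1 := branch(h(2), plus(5, one), branch(x, 5, y)); no other remaining equation mentions y1.
Decompose node/3: x ≐ branch(one, h(2), plus(5, one)),  h(one) ≐ w,  y ≐ plus(one, one).
Bind x := branch(one, h(2), plus(5, one)); no other remaining equation mentions x. Substituting into the earlier bindings gives p := branch(one, h(2), plus(5, one)), y1 := branch(h(2), plus(5, one), branch(branch(one, h(2), plus(5, one)), 5, y)).
Bind w := h(one); no other remaining equation mentions w.
Bind y := plus(one, one). Substituting into the earlier binding gives y1 := branch(h(2), plus(5, one), branch(branch(one, h(2), plus(5, one)), 5, plus(one, one))).
MGU = { z ↦ one, p ↦ branch(one, h(2), plus(5, one)), s ↦ one, y1 ↦ branch(h(2), plus(5, one), branch(branch(one, h(2), plus(5, one)), 5, plus(one, one))), x ↦ branch(one, h(2), plus(5, one)), w ↦ h(one), y ↦ plus(one, one) }, so y ↦ plus(one, one).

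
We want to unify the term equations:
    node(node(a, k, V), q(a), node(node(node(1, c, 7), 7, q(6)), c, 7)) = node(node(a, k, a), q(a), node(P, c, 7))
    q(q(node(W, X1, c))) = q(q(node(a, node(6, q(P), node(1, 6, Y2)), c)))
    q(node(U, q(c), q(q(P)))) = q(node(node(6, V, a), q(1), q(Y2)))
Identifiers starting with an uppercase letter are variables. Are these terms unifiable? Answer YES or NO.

NO

Decompose node/3: node(a, k, V) = node(a, k, a),  q(a) = q(a),  node(node(node(1, c, 7), 7, q(6)), c, 7) = node(P, c, 7).
Decompose node/3: a = a,  k = k,  V = a.
Delete trivial equation a = a.
Delete trivial equation k = k.
Bind V := a; substituting into the one remaining equation that mentions V gives: q(node(U, q(c), q(q(P)))) = q(node(node(6, a, a), q(1), q(Y2))).
Delete trivial equation q(a) = q(a).
Decompose node/3: node(node(1, c, 7), 7, q(6)) = P,  c = c,  7 = 7.
Bind P := node(node(1, c, 7), 7, q(6)); substituting into the 2 remaining equations that mention P gives: q(q(node(W, X1, c))) = q(q(node(a, node(6, q(node(node(1, c, 7), 7, q(6))), node(1, 6, Y2)), c))),  q(node(U, q(c), q(q(node(node(1, c, 7), 7, q(6)))))) = q(node(node(6, a, a), q(1), q(Y2))).
Delete trivial equation c = c.
Delete trivial equation 7 = 7.
Decompose q/1: q(node(W, X1, c)) = q(node(a, node(6, q(node(node(1, c, 7), 7, q(6))), node(1, 6, Y2)), c)).
Decompose q/1: node(W, X1, c) = node(a, node(6, q(node(node(1, c, 7), 7, q(6))), node(1, 6, Y2)), c).
Decompose node/3: W = a,  X1 = node(6, q(node(node(1, c, 7), 7, q(6))), node(1, 6, Y2)),  c = c.
Bind W := a; no other remaining equation mentions W.
Bind X1 := node(6, q(node(node(1, c, 7), 7, q(6))), node(1, 6, Y2)); no other remaining equation mentions X1.
Delete trivial equation c = c.
Decompose q/1: node(U, q(c), q(q(node(node(1, c, 7), 7, q(6))))) = node(node(6, a, a), q(1), q(Y2)).
Decompose node/3: U = node(6, a, a),  q(c) = q(1),  q(q(node(node(1, c, 7), 7, q(6)))) = q(Y2).
Bind U := node(6, a, a); no other remaining equation mentions U.
Decompose q/1: c = 1.
Clash: constants c and 1 differ; no unifier exists.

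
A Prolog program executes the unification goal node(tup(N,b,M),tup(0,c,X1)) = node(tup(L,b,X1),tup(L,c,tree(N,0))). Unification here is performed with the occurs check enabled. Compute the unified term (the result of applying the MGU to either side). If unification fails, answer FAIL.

node(tup(0,b,tree(0,0)),tup(0,c,tree(0,0)))

Decompose node/2: tup(N,b,M) = tup(L,b,X1),  tup(0,c,X1) = tup(L,c,tree(N,0)).
Decompose tup/3: N = L,  b = b,  M = X1.
Bind N := L; substituting into the one remaining equation that mentions N gives: tup(0,c,X1) = tup(L,c,tree(L,0)).
Delete trivial equation b = b.
Bind M := X1; no other remaining equation mentions M.
Decompose tup/3: 0 = L,  c = c,  X1 = tree(L,0).
Bind L := 0; substituting into the one remaining equation that mentions L gives: X1 = tree(0,0). Substituting into the earlier binding gives N := 0.
Delete trivial equation c = c.
Bind X1 := tree(0,0). Substituting into the earlier binding gives M := tree(0,0).
Applying the MGU to either side gives node(tup(0,b,tree(0,0)),tup(0,c,tree(0,0))).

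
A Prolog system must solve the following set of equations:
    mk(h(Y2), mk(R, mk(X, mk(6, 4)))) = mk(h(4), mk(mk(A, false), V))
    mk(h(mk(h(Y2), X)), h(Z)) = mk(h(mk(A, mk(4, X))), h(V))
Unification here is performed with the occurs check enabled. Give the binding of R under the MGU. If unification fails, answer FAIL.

FAIL

Decompose mk/2: h(Y2) = h(4),  mk(R, mk(X, mk(6, 4))) = mk(mk(A, false), V).
Decompose h/1: Y2 = 4.
Bind Y2 := 4; substituting into the one remaining equation that mentions Y2 gives: mk(h(mk(h(4), X)), h(Z)) = mk(h(mk(A, mk(4, X))), h(V)).
Decompose mk/2: R = mk(A, false),  mk(X, mk(6, 4)) = V.
Bind R := mk(A, false); no other remaining equation mentions R.
Bind V := mk(X, mk(6, 4)); substituting into the remaining equation gives: mk(h(mk(h(4), X)), h(Z)) = mk(h(mk(A, mk(4, X))), h(mk(X, mk(6, 4)))).
Decompose mk/2: h(mk(h(4), X)) = h(mk(A, mk(4, X))),  h(Z) = h(mk(X, mk(6, 4))).
Decompose h/1: mk(h(4), X) = mk(A, mk(4, X)).
Decompose mk/2: h(4) = A,  X = mk(4, X).
Bind A := h(4); no other remaining equation mentions A. Substituting into the earlier binding gives R := mk(h(4), false).
Occurs check fails: X occurs in mk(4, X); the equation X = mk(4, X) has no finite solution.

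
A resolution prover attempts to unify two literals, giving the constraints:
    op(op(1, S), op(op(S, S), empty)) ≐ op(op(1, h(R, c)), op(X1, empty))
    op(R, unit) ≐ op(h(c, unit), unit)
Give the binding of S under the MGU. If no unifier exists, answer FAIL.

Decompose op/2: op(1, S) ≐ op(1, h(R, c)),  op(op(S, S), empty) ≐ op(X1, empty).
Decompose op/2: 1 ≐ 1,  S ≐ h(R, c).
Delete trivial equation 1 ≐ 1.
Bind S := h(R, c); substituting into the one remaining equation that mentions S gives: op(op(h(R, c), h(R, c)), empty) ≐ op(X1, empty).
Decompose op/2: op(h(R, c), h(R, c)) ≐ X1,  empty ≐ empty.
Bind X1 := op(h(R, c), h(R, c)); no other remaining equation mentions X1.
Delete trivial equation empty ≐ empty.
Decompose op/2: R ≐ h(c, unit),  unit ≐ unit.
Bind R := h(c, unit); no other remaining equation mentions R. Substituting into the earlier bindings gives S := h(h(c, unit), c), X1 := op(h(h(c, unit), c), h(h(c, unit), c)).
Delete trivial equation unit ≐ unit.
MGU = { S := h(h(c, unit), c), X1 := op(h(h(c, unit), c), h(h(c, unit), c)), R := h(c, unit) }, so S := h(h(c, unit), c).

h(h(c, unit), c)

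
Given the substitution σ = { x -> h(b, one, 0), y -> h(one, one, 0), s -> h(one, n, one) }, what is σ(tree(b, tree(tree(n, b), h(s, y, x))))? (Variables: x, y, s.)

tree(b, tree(tree(n, b), h(h(one, n, one), h(one, one, 0), h(b, one, 0))))

Replace each occurrence of x with h(b, one, 0).
Replace each occurrence of y with h(one, one, 0).
Replace each occurrence of s with h(one, n, one).
Result: tree(b, tree(tree(n, b), h(h(one, n, one), h(one, one, 0), h(b, one, 0)))).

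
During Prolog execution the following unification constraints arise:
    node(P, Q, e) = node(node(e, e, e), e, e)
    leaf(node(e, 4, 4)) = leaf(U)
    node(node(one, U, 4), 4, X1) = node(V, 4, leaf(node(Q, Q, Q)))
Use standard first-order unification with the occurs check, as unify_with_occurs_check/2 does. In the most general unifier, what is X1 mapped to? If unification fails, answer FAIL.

Decompose node/3: P = node(e, e, e),  Q = e,  e = e.
Bind P := node(e, e, e); no other remaining equation mentions P.
Bind Q := e; substituting into the one remaining equation that mentions Q gives: node(node(one, U, 4), 4, X1) = node(V, 4, leaf(node(e, e, e))).
Delete trivial equation e = e.
Decompose leaf/1: node(e, 4, 4) = U.
Bind U := node(e, 4, 4); substituting into the remaining equation gives: node(node(one, node(e, 4, 4), 4), 4, X1) = node(V, 4, leaf(node(e, e, e))).
Decompose node/3: node(one, node(e, 4, 4), 4) = V,  4 = 4,  X1 = leaf(node(e, e, e)).
Bind V := node(one, node(e, 4, 4), 4); no other remaining equation mentions V.
Delete trivial equation 4 = 4.
Bind X1 := leaf(node(e, e, e)).
MGU = { P ↦ node(e, e, e), Q ↦ e, U ↦ node(e, 4, 4), V ↦ node(one, node(e, 4, 4), 4), X1 ↦ leaf(node(e, e, e)) }, so X1 ↦ leaf(node(e, e, e)).

leaf(node(e, e, e))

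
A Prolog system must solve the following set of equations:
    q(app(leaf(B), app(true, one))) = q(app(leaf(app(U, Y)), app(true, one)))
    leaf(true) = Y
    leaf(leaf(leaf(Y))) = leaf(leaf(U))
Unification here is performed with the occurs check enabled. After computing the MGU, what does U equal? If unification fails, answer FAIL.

Decompose q/1: app(leaf(B), app(true, one)) = app(leaf(app(U, Y)), app(true, one)).
Decompose app/2: leaf(B) = leaf(app(U, Y)),  app(true, one) = app(true, one).
Decompose leaf/1: B = app(U, Y).
Bind B := app(U, Y); no other remaining equation mentions B.
Delete trivial equation app(true, one) = app(true, one).
Bind Y := leaf(true); substituting into the remaining equation gives: leaf(leaf(leaf(leaf(true)))) = leaf(leaf(U)). Substituting into the earlier binding gives B := app(U, leaf(true)).
Decompose leaf/1: leaf(leaf(leaf(true))) = leaf(U).
Decompose leaf/1: leaf(leaf(true)) = U.
Bind U := leaf(leaf(true)). Substituting into the earlier binding gives B := app(leaf(leaf(true)), leaf(true)).
MGU = { B ↦ app(leaf(leaf(true)), leaf(true)), Y ↦ leaf(true), U ↦ leaf(leaf(true)) }, so U ↦ leaf(leaf(true)).

leaf(leaf(true))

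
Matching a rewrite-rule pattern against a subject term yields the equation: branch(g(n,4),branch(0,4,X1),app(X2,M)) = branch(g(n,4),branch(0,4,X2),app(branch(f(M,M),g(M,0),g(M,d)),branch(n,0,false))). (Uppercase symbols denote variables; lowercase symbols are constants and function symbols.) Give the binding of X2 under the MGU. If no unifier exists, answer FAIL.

branch(f(branch(n,0,false),branch(n,0,false)),g(branch(n,0,false),0),g(branch(n,0,false),d))

Decompose branch/3: g(n,4) = g(n,4),  branch(0,4,X1) = branch(0,4,X2),  app(X2,M) = app(branch(f(M,M),g(M,0),g(M,d)),branch(n,0,false)).
Delete trivial equation g(n,4) = g(n,4).
Decompose branch/3: 0 = 0,  4 = 4,  X1 = X2.
Delete trivial equation 0 = 0.
Delete trivial equation 4 = 4.
Bind X1 := X2; no other remaining equation mentions X1.
Decompose app/2: X2 = branch(f(M,M),g(M,0),g(M,d)),  M = branch(n,0,false).
Bind X2 := branch(f(M,M),g(M,0),g(M,d)); no other remaining equation mentions X2. Substituting into the earlier binding gives X1 := branch(f(M,M),g(M,0),g(M,d)).
Bind M := branch(n,0,false). Substituting into the earlier bindings gives X1 := branch(f(branch(n,0,false),branch(n,0,false)),g(branch(n,0,false),0),g(branch(n,0,false),d)), X2 := branch(f(branch(n,0,false),branch(n,0,false)),g(branch(n,0,false),0),g(branch(n,0,false),d)).
MGU = { X1 -> branch(f(branch(n,0,false),branch(n,0,false)),g(branch(n,0,false),0),g(branch(n,0,false),d)), X2 -> branch(f(branch(n,0,false),branch(n,0,false)),g(branch(n,0,false),0),g(branch(n,0,false),d)), M -> branch(n,0,false) }, so X2 -> branch(f(branch(n,0,false),branch(n,0,false)),g(branch(n,0,false),0),g(branch(n,0,false),d)).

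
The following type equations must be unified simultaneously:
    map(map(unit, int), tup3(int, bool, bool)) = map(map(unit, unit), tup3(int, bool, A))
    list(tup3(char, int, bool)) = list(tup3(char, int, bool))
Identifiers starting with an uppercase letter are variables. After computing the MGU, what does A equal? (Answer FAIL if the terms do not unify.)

Decompose map/2: map(unit, int) = map(unit, unit),  tup3(int, bool, bool) = tup3(int, bool, A).
Decompose map/2: unit = unit,  int = unit.
Delete trivial equation unit = unit.
Clash: constants int and unit differ; no unifier exists.

FAIL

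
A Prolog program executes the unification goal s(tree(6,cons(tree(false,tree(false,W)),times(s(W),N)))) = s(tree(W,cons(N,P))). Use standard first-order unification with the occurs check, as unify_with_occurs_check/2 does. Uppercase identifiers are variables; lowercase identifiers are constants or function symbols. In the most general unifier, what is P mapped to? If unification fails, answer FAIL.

times(s(6),tree(false,tree(false,6)))

Decompose s/1: tree(6,cons(tree(false,tree(false,W)),times(s(W),N))) = tree(W,cons(N,P)).
Decompose tree/2: 6 = W,  cons(tree(false,tree(false,W)),times(s(W),N)) = cons(N,P).
Bind W := 6; substituting into the remaining equation gives: cons(tree(false,tree(false,6)),times(s(6),N)) = cons(N,P).
Decompose cons/2: tree(false,tree(false,6)) = N,  times(s(6),N) = P.
Bind N := tree(false,tree(false,6)); substituting into the remaining equation gives: times(s(6),tree(false,tree(false,6))) = P.
Bind P := times(s(6),tree(false,tree(false,6))).
MGU = { W -> 6, N -> tree(false,tree(false,6)), P -> times(s(6),tree(false,tree(false,6))) }, so P -> times(s(6),tree(false,tree(false,6))).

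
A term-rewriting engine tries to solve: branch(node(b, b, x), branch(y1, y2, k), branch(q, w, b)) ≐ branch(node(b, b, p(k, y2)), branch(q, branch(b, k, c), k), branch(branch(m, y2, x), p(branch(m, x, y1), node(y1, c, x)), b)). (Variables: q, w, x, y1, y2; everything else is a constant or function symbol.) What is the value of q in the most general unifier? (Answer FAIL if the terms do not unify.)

branch(m, branch(b, k, c), p(k, branch(b, k, c)))

Decompose branch/3: node(b, b, x) ≐ node(b, b, p(k, y2)),  branch(y1, y2, k) ≐ branch(q, branch(b, k, c), k),  branch(q, w, b) ≐ branch(branch(m, y2, x), p(branch(m, x, y1), node(y1, c, x)), b).
Decompose node/3: b ≐ b,  b ≐ b,  x ≐ p(k, y2).
Delete trivial equation b ≐ b.
Delete trivial equation b ≐ b.
Bind x := p(k, y2); substituting into the one remaining equation that mentions x gives: branch(q, w, b) ≐ branch(branch(m, y2, p(k, y2)), p(branch(m, p(k, y2), y1), node(y1, c, p(k, y2))), b).
Decompose branch/3: y1 ≐ q,  y2 ≐ branch(b, k, c),  k ≐ k.
Bind y1 := q; substituting into the one remaining equation that mentions y1 gives: branch(q, w, b) ≐ branch(branch(m, y2, p(k, y2)), p(branch(m, p(k, y2), q), node(q, c, p(k, y2))), b).
Bind y2 := branch(b, k, c); substituting into the one remaining equation that mentions y2 gives: branch(q, w, b) ≐ branch(branch(m, branch(b, k, c), p(k, branch(b, k, c))), p(branch(m, p(k, branch(b, k, c)), q), node(q, c, p(k, branch(b, k, c)))), b). Substituting into the earlier binding gives x := p(k, branch(b, k, c)).
Delete trivial equation k ≐ k.
Decompose branch/3: q ≐ branch(m, branch(b, k, c), p(k, branch(b, k, c))),  w ≐ p(branch(m, p(k, branch(b, k, c)), q), node(q, c, p(k, branch(b, k, c)))),  b ≐ b.
Bind q := branch(m, branch(b, k, c), p(k, branch(b, k, c))); substituting into the one remaining equation that mentions q gives: w ≐ p(branch(m, p(k, branch(b, k, c)), branch(m, branch(b, k, c), p(k, branch(b, k, c)))), node(branch(m, branch(b, k, c), p(k, branch(b, k, c))), c, p(k, branch(b, k, c)))). Substituting into the earlier binding gives y1 := branch(m, branch(b, k, c), p(k, branch(b, k, c))).
Bind w := p(branch(m, p(k, branch(b, k, c)), branch(m, branch(b, k, c), p(k, branch(b, k, c)))), node(branch(m, branch(b, k, c), p(k, branch(b, k, c))), c, p(k, branch(b, k, c)))); no other remaining equation mentions w.
Delete trivial equation b ≐ b.
MGU = { x := p(k, branch(b, k, c)), y1 := branch(m, branch(b, k, c), p(k, branch(b, k, c))), y2 := branch(b, k, c), q := branch(m, branch(b, k, c), p(k, branch(b, k, c))), w := p(branch(m, p(k, branch(b, k, c)), branch(m, branch(b, k, c), p(k, branch(b, k, c)))), node(branch(m, branch(b, k, c), p(k, branch(b, k, c))), c, p(k, branch(b, k, c)))) }, so q := branch(m, branch(b, k, c), p(k, branch(b, k, c))).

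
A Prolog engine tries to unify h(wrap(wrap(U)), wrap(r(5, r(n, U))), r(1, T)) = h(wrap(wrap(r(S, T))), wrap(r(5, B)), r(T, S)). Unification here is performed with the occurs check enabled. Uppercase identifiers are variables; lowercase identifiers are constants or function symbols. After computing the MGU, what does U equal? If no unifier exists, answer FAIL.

Decompose h/3: wrap(wrap(U)) = wrap(wrap(r(S, T))),  wrap(r(5, r(n, U))) = wrap(r(5, B)),  r(1, T) = r(T, S).
Decompose wrap/1: wrap(U) = wrap(r(S, T)).
Decompose wrap/1: U = r(S, T).
Bind U := r(S, T); substituting into the one remaining equation that mentions U gives: wrap(r(5, r(n, r(S, T)))) = wrap(r(5, B)).
Decompose wrap/1: r(5, r(n, r(S, T))) = r(5, B).
Decompose r/2: 5 = 5,  r(n, r(S, T)) = B.
Delete trivial equation 5 = 5.
Bind B := r(n, r(S, T)); no other remaining equation mentions B.
Decompose r/2: 1 = T,  T = S.
Bind T := 1; substituting into the remaining equation gives: 1 = S. Substituting into the earlier bindings gives U := r(S, 1), B := r(n, r(S, 1)).
Bind S := 1. Substituting into the earlier bindings gives U := r(1, 1), B := r(n, r(1, 1)).
MGU = { U ↦ r(1, 1), B ↦ r(n, r(1, 1)), T ↦ 1, S ↦ 1 }, so U ↦ r(1, 1).

r(1, 1)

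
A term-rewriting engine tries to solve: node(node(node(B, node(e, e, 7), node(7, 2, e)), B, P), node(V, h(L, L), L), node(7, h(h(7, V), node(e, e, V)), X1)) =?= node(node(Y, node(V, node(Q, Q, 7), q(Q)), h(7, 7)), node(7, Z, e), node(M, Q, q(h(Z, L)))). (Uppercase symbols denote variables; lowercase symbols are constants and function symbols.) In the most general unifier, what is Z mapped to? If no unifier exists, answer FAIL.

Decompose node/3: node(node(B, node(e, e, 7), node(7, 2, e)), B, P) =?= node(Y, node(V, node(Q, Q, 7), q(Q)), h(7, 7)),  node(V, h(L, L), L) =?= node(7, Z, e),  node(7, h(h(7, V), node(e, e, V)), X1) =?= node(M, Q, q(h(Z, L))).
Decompose node/3: node(B, node(e, e, 7), node(7, 2, e)) =?= Y,  B =?= node(V, node(Q, Q, 7), q(Q)),  P =?= h(7, 7).
Bind Y := node(B, node(e, e, 7), node(7, 2, e)); no other remaining equation mentions Y.
Bind B := node(V, node(Q, Q, 7), q(Q)); no other remaining equation mentions B. Substituting into the earlier binding gives Y := node(node(V, node(Q, Q, 7), q(Q)), node(e, e, 7), node(7, 2, e)).
Bind P := h(7, 7); no other remaining equation mentions P.
Decompose node/3: V =?= 7,  h(L, L) =?= Z,  L =?= e.
Bind V := 7; substituting into the one remaining equation that mentions V gives: node(7, h(h(7, 7), node(e, e, 7)), X1) =?= node(M, Q, q(h(Z, L))). Substituting into the earlier bindings gives Y := node(node(7, node(Q, Q, 7), q(Q)), node(e, e, 7), node(7, 2, e)), B := node(7, node(Q, Q, 7), q(Q)).
Bind Z := h(L, L); substituting into the one remaining equation that mentions Z gives: node(7, h(h(7, 7), node(e, e, 7)), X1) =?= node(M, Q, q(h(h(L, L), L))).
Bind L := e; substituting into the remaining equation gives: node(7, h(h(7, 7), node(e, e, 7)), X1) =?= node(M, Q, q(h(h(e, e), e))). Substituting into the earlier binding gives Z := h(e, e).
Decompose node/3: 7 =?= M,  h(h(7, 7), node(e, e, 7)) =?= Q,  X1 =?= q(h(h(e, e), e)).
Bind M := 7; no other remaining equation mentions M.
Bind Q := h(h(7, 7), node(e, e, 7)); no other remaining equation mentions Q. Substituting into the earlier bindings gives Y := node(node(7, node(h(h(7, 7), node(e, e, 7)), h(h(7, 7), node(e, e, 7)), 7), q(h(h(7, 7), node(e, e, 7)))), node(e, e, 7), node(7, 2, e)), B := node(7, node(h(h(7, 7), node(e, e, 7)), h(h(7, 7), node(e, e, 7)), 7), q(h(h(7, 7), node(e, e, 7)))).
Bind X1 := q(h(h(e, e), e)).
MGU = { Y -> node(node(7, node(h(h(7, 7), node(e, e, 7)), h(h(7, 7), node(e, e, 7)), 7), q(h(h(7, 7), node(e, e, 7)))), node(e, e, 7), node(7, 2, e)), B -> node(7, node(h(h(7, 7), node(e, e, 7)), h(h(7, 7), node(e, e, 7)), 7), q(h(h(7, 7), node(e, e, 7)))), P -> h(7, 7), V -> 7, Z -> h(e, e), L -> e, M -> 7, Q -> h(h(7, 7), node(e, e, 7)), X1 -> q(h(h(e, e), e)) }, so Z -> h(e, e).

h(e, e)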